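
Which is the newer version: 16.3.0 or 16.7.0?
16.7.0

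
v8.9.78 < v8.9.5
False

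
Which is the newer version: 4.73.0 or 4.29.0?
4.73.0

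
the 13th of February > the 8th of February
True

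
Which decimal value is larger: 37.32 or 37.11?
37.32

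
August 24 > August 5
True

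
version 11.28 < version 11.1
False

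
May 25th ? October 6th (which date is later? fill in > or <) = <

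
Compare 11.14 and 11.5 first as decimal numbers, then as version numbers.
As decimals: 11.14 < 11.5. As versions: v11.14 > v11.5 (minor version 14 > 5).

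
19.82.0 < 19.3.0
False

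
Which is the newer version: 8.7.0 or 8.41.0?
8.41.0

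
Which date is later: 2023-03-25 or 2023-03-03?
2023-03-25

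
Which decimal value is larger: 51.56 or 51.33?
51.56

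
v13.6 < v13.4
False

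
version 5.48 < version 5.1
False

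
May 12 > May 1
True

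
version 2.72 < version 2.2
False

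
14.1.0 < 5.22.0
False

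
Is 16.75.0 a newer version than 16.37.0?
Yes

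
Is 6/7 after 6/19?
No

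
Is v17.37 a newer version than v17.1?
Yes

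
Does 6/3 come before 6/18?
Yes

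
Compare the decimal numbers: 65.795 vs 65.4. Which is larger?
65.795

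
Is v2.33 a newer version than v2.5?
Yes. Version numbers are compared segment by segment as integers, not as decimals: minor version 33 > 5, so v2.33 > v2.5 (even though the decimal 2.33 < 2.5).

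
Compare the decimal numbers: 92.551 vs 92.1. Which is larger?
92.551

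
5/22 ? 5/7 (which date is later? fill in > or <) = >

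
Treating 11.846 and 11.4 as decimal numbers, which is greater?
11.846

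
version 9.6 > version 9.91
False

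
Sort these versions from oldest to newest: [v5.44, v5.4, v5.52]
[v5.4, v5.44, v5.52]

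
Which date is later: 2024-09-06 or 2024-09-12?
2024-09-12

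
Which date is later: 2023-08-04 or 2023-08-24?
2023-08-24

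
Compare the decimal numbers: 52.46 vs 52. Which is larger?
52.46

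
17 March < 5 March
False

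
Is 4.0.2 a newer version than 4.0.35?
No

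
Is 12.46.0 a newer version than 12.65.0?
No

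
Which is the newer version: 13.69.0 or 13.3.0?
13.69.0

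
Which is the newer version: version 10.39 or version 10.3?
version 10.39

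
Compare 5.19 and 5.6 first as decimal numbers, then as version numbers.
As decimals: 5.19 < 5.6. As versions: v5.19 > v5.6 (minor version 19 > 6).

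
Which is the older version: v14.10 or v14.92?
v14.10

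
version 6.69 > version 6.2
True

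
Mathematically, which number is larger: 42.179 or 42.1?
42.179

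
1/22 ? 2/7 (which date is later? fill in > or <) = <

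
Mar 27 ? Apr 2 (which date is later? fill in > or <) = <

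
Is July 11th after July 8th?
Yes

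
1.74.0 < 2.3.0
True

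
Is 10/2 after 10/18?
No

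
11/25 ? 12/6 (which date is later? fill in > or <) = <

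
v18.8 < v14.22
False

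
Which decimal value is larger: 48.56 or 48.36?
48.56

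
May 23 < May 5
False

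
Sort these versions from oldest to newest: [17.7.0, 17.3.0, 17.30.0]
[17.3.0, 17.7.0, 17.30.0]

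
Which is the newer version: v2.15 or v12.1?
v12.1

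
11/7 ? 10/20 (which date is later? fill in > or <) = >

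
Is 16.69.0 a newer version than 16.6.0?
Yes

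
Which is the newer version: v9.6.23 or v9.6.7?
v9.6.23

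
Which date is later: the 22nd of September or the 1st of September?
the 22nd of September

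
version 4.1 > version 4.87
False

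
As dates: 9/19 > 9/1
True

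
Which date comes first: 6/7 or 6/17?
6/7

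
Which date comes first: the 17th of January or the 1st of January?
the 1st of January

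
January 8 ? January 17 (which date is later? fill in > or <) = <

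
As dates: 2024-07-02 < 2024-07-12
True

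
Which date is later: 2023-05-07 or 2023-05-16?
2023-05-16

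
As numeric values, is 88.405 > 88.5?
False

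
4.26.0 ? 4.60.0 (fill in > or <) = <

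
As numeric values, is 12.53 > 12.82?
False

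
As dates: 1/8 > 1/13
False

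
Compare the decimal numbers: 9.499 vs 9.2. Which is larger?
9.499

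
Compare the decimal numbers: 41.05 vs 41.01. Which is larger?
41.05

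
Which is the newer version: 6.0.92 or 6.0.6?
6.0.92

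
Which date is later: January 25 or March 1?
March 1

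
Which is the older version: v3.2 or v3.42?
v3.2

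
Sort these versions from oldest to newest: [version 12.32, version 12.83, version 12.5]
[version 12.5, version 12.32, version 12.83]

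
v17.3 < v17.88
True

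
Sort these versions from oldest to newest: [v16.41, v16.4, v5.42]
[v5.42, v16.4, v16.41]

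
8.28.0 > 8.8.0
True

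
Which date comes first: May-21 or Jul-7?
May-21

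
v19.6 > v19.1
True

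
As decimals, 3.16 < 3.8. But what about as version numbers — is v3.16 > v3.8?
True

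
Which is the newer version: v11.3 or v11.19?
v11.19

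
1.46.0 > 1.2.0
True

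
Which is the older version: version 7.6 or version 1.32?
version 1.32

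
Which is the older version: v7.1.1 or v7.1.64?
v7.1.1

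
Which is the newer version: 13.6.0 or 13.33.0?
13.33.0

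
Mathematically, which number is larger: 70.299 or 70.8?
70.8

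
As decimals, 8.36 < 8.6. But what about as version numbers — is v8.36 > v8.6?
True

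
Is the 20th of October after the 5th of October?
Yes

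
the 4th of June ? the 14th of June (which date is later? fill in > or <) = <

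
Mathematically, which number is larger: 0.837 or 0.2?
0.837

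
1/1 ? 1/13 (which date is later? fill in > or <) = <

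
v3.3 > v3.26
False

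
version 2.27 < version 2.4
False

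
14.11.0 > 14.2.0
True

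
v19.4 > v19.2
True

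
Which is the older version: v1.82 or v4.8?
v1.82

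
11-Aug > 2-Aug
True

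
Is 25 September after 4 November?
No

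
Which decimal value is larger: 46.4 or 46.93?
46.93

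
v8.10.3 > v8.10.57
False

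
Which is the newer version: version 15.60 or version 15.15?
version 15.60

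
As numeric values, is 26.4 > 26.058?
True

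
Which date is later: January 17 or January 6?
January 17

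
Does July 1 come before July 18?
Yes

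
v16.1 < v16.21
True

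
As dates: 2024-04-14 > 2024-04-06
True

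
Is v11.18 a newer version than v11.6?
Yes. Version numbers are compared segment by segment as integers, not as decimals: minor version 18 > 6, so v11.18 > v11.6 (even though the decimal 11.18 < 11.6).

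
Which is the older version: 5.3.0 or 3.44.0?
3.44.0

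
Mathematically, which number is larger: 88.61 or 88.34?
88.61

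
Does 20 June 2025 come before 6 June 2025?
No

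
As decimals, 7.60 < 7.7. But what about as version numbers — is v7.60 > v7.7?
True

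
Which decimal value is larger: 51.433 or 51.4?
51.433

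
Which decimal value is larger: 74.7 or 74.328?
74.7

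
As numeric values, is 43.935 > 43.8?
True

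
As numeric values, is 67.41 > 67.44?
False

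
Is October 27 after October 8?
Yes. Day 27 comes after day 8 in October — this is a date comparison, not a decimal one (the decimal 10.27 would be smaller than 10.8).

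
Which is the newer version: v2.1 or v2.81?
v2.81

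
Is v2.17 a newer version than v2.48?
No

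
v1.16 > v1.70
False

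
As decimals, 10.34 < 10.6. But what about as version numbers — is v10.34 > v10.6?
True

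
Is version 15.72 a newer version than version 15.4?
Yes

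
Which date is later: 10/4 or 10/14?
10/14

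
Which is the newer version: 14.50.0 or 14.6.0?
14.50.0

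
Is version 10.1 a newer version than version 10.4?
No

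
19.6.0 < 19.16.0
True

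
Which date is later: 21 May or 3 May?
21 May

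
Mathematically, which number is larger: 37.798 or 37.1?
37.798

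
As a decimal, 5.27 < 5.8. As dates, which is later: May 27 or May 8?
May 27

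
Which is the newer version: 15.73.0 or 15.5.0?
15.73.0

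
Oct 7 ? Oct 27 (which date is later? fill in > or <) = <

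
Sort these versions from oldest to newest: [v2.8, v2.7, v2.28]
[v2.7, v2.8, v2.28]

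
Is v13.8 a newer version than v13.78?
No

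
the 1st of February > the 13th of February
False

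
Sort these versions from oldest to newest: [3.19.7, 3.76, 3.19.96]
[3.19.7, 3.19.96, 3.76]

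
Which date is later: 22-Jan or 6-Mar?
6-Mar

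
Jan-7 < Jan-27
True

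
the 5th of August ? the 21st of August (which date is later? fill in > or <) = <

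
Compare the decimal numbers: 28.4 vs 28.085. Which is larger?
28.4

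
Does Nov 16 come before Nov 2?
No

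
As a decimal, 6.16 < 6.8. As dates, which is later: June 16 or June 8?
June 16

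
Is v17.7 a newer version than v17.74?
No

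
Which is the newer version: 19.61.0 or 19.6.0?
19.61.0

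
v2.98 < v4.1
True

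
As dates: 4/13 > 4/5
True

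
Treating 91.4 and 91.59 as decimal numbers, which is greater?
91.59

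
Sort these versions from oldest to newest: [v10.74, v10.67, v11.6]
[v10.67, v10.74, v11.6]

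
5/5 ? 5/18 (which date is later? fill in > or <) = <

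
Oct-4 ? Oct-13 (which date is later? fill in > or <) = <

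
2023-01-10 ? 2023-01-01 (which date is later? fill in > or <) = >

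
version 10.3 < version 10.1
False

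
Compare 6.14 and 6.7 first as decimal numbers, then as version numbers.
As decimals: 6.14 < 6.7. As versions: v6.14 > v6.7 (minor version 14 > 7).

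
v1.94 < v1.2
False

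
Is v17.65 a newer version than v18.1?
No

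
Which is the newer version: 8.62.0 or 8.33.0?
8.62.0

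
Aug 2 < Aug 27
True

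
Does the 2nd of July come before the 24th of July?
Yes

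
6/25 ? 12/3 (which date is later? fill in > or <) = <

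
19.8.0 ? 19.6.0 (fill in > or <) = >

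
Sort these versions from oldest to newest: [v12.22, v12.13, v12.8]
[v12.8, v12.13, v12.22]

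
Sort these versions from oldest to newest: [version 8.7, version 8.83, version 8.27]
[version 8.7, version 8.27, version 8.83]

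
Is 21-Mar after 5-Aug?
No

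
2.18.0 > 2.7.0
True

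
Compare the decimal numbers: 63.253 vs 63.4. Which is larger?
63.4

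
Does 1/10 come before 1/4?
No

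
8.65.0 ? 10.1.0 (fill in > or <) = <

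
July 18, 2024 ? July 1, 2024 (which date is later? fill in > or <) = >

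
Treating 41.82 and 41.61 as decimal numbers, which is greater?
41.82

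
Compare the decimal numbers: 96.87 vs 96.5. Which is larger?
96.87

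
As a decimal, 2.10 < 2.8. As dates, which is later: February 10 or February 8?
February 10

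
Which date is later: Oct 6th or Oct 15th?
Oct 15th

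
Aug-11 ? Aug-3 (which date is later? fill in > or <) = >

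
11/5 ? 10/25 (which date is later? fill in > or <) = >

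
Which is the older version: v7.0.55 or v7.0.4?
v7.0.4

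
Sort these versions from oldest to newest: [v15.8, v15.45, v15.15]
[v15.8, v15.15, v15.45]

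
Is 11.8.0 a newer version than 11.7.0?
Yes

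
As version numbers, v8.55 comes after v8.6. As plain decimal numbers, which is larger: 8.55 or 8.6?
8.6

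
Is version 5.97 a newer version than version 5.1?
Yes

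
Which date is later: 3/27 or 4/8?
4/8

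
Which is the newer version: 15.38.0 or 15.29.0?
15.38.0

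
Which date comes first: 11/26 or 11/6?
11/6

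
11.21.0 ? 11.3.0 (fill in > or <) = >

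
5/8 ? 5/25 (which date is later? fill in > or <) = <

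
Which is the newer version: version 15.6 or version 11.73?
version 15.6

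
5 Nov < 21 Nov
True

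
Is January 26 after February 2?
No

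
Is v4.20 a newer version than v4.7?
Yes. Version numbers are compared segment by segment as integers, not as decimals: minor version 20 > 7, so v4.20 > v4.7 (even though the decimal 4.20 < 4.7).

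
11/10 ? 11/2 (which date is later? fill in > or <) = >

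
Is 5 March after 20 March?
No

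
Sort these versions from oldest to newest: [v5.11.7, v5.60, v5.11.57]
[v5.11.7, v5.11.57, v5.60]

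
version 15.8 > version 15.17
False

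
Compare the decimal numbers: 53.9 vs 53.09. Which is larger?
53.9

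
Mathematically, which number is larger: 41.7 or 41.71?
41.71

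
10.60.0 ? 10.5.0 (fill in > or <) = >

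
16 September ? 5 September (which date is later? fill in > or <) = >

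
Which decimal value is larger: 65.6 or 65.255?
65.6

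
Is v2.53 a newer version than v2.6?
Yes. Version numbers are compared segment by segment as integers, not as decimals: minor version 53 > 6, so v2.53 > v2.6 (even though the decimal 2.53 < 2.6).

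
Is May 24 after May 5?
Yes. Day 24 comes after day 5 in May — this is a date comparison, not a decimal one (the decimal 5.24 would be smaller than 5.5).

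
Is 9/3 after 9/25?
No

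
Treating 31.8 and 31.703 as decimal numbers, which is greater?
31.8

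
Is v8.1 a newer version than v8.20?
No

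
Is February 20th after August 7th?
No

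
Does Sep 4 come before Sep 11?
Yes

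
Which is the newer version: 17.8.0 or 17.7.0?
17.8.0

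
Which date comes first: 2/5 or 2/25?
2/5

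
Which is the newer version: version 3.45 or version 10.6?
version 10.6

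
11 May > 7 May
True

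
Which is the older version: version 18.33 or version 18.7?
version 18.7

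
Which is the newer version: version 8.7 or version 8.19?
version 8.19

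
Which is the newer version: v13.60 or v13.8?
v13.60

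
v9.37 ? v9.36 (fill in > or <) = >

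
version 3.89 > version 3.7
True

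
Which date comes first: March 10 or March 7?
March 7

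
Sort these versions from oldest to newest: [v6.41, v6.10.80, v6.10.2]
[v6.10.2, v6.10.80, v6.41]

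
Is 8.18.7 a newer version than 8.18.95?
No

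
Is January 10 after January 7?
Yes. Day 10 comes after day 7 in January — this is a date comparison, not a decimal one (the decimal 1.10 would be smaller than 1.7).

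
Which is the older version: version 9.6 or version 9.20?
version 9.6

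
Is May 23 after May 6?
Yes. Day 23 comes after day 6 in May — this is a date comparison, not a decimal one (the decimal 5.23 would be smaller than 5.6).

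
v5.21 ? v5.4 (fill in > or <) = >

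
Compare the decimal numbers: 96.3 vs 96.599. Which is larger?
96.599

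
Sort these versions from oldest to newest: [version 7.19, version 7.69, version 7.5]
[version 7.5, version 7.19, version 7.69]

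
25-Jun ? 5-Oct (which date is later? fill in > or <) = <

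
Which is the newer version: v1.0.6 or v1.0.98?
v1.0.98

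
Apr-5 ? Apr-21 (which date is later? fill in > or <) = <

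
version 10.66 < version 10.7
False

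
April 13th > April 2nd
True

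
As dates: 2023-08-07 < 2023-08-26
True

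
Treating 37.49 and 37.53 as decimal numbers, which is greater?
37.53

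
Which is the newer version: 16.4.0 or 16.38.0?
16.38.0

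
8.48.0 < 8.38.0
False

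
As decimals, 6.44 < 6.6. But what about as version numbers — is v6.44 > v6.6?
True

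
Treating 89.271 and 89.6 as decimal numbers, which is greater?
89.6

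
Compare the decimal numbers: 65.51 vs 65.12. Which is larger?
65.51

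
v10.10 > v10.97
False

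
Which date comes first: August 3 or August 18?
August 3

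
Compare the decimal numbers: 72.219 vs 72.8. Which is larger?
72.8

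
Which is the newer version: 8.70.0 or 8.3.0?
8.70.0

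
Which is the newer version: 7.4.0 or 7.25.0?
7.25.0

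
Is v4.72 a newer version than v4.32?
Yes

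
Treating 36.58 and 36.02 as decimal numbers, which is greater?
36.58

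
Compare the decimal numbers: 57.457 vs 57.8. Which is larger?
57.8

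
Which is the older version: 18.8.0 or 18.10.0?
18.8.0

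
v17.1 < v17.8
True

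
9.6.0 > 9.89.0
False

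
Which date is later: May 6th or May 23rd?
May 23rd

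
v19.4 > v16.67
True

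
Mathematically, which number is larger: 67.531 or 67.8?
67.8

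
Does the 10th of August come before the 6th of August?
No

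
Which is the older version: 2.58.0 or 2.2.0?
2.2.0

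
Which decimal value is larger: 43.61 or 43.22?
43.61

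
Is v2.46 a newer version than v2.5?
Yes. Version numbers are compared segment by segment as integers, not as decimals: minor version 46 > 5, so v2.46 > v2.5 (even though the decimal 2.46 < 2.5).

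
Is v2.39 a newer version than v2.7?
Yes. Version numbers are compared segment by segment as integers, not as decimals: minor version 39 > 7, so v2.39 > v2.7 (even though the decimal 2.39 < 2.7).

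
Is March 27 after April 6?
No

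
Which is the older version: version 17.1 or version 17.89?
version 17.1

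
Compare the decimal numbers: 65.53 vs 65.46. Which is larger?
65.53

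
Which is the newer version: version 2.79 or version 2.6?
version 2.79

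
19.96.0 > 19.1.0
True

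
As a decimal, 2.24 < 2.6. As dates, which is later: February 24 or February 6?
February 24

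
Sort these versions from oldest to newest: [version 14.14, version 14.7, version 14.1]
[version 14.1, version 14.7, version 14.14]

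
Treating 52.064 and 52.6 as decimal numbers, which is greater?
52.6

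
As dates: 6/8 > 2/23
True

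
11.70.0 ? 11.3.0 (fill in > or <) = >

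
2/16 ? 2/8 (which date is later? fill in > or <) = >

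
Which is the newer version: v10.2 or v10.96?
v10.96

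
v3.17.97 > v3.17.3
True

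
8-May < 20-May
True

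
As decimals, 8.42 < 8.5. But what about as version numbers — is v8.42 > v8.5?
True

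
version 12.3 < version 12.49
True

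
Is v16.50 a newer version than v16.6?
Yes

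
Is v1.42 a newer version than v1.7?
Yes. Version numbers are compared segment by segment as integers, not as decimals: minor version 42 > 7, so v1.42 > v1.7 (even though the decimal 1.42 < 1.7).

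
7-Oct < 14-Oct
True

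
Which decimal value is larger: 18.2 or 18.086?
18.2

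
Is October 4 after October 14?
No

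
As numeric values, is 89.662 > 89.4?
True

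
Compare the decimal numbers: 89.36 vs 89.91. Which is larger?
89.91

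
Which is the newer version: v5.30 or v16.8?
v16.8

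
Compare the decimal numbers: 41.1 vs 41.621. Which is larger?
41.621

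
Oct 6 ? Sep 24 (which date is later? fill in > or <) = >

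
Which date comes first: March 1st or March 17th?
March 1st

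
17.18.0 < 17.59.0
True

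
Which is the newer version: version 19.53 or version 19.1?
version 19.53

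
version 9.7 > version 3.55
True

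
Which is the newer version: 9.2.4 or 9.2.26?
9.2.26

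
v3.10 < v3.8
False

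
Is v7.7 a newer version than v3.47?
Yes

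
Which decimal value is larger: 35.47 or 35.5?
35.5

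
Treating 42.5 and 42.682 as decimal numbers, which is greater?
42.682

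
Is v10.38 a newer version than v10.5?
Yes. Version numbers are compared segment by segment as integers, not as decimals: minor version 38 > 5, so v10.38 > v10.5 (even though the decimal 10.38 < 10.5).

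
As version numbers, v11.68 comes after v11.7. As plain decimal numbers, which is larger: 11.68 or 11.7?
11.7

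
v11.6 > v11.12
False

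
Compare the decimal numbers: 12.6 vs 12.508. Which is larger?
12.6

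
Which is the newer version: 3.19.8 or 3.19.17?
3.19.17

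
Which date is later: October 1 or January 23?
October 1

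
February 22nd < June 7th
True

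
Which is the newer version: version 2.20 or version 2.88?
version 2.88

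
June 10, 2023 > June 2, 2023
True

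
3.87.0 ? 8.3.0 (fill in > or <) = <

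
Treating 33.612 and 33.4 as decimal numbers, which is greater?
33.612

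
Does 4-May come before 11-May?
Yes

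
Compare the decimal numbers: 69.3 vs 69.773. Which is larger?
69.773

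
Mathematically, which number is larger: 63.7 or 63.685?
63.7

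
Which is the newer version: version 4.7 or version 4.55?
version 4.55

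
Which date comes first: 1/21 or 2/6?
1/21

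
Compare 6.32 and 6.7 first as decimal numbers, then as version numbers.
As decimals: 6.32 < 6.7. As versions: v6.32 > v6.7 (minor version 32 > 7).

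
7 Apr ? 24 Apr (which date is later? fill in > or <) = <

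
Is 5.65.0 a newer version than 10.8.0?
No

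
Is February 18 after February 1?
Yes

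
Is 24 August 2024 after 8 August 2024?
Yes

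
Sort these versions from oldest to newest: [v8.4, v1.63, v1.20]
[v1.20, v1.63, v8.4]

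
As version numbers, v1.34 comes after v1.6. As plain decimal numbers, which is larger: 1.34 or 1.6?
1.6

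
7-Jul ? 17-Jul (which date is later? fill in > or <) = <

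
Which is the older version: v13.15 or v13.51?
v13.15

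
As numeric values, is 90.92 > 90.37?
True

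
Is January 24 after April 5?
No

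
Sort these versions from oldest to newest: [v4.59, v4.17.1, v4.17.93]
[v4.17.1, v4.17.93, v4.59]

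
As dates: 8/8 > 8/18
False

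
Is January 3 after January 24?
No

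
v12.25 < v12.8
False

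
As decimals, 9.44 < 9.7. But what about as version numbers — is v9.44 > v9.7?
True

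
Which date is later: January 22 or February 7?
February 7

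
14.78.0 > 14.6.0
True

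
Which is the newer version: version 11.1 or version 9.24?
version 11.1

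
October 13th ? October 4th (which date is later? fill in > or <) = >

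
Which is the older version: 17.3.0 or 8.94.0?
8.94.0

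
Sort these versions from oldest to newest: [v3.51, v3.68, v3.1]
[v3.1, v3.51, v3.68]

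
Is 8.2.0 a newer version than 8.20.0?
No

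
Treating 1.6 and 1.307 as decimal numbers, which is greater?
1.6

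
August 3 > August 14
False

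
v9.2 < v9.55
True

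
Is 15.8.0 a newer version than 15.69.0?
No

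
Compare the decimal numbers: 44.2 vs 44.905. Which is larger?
44.905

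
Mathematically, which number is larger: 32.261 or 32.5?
32.5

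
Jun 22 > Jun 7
True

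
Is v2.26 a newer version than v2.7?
Yes. Version numbers are compared segment by segment as integers, not as decimals: minor version 26 > 7, so v2.26 > v2.7 (even though the decimal 2.26 < 2.7).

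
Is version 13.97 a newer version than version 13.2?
Yes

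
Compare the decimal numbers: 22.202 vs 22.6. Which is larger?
22.6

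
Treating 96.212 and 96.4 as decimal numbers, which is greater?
96.4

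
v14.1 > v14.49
False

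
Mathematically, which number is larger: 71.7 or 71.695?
71.7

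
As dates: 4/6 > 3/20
True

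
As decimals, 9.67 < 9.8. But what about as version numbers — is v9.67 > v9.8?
True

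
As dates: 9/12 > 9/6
True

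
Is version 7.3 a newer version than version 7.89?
No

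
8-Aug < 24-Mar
False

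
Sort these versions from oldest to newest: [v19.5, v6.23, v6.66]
[v6.23, v6.66, v19.5]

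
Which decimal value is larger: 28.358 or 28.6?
28.6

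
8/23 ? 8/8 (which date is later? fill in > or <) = >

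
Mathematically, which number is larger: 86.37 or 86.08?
86.37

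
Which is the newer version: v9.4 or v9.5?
v9.5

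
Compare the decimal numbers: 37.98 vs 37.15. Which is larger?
37.98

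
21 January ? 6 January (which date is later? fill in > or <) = >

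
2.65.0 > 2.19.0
True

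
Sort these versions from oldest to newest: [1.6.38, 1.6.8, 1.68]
[1.6.8, 1.6.38, 1.68]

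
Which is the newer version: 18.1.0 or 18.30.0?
18.30.0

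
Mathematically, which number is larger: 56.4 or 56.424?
56.424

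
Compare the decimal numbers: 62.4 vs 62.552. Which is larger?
62.552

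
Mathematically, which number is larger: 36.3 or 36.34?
36.34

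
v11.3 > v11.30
False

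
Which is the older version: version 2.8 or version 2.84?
version 2.8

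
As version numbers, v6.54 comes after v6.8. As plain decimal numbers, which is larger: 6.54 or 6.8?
6.8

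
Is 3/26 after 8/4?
No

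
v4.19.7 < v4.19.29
True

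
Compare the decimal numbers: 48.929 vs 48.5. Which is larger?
48.929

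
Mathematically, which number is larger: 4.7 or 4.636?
4.7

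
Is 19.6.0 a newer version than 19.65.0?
No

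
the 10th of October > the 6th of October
True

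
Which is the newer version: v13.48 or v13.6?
v13.48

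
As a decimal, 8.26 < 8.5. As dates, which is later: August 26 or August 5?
August 26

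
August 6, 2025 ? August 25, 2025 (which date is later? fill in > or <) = <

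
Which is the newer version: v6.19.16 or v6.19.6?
v6.19.16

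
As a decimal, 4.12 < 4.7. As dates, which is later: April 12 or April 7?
April 12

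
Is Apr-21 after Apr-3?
Yes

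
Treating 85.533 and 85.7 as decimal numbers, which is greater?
85.7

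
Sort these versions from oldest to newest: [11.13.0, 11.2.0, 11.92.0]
[11.2.0, 11.13.0, 11.92.0]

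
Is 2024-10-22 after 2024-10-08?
Yes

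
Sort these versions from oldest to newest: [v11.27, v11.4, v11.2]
[v11.2, v11.4, v11.27]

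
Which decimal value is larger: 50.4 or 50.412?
50.412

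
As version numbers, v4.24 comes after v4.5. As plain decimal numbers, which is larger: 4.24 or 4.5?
4.5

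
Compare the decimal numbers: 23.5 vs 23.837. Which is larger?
23.837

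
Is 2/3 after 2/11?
No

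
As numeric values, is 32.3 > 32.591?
False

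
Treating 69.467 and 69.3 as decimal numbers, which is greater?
69.467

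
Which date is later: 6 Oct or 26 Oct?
26 Oct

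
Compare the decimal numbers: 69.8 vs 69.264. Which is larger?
69.8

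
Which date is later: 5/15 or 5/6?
5/15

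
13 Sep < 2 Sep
False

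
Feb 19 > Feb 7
True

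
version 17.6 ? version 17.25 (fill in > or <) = <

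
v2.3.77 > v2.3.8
True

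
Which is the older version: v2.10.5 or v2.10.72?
v2.10.5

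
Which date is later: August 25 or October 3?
October 3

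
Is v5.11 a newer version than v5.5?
Yes. Version numbers are compared segment by segment as integers, not as decimals: minor version 11 > 5, so v5.11 > v5.5 (even though the decimal 5.11 < 5.5).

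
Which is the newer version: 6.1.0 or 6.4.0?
6.4.0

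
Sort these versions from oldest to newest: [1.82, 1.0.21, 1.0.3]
[1.0.3, 1.0.21, 1.82]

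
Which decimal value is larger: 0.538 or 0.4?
0.538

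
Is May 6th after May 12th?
No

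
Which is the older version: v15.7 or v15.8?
v15.7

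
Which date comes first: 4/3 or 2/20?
2/20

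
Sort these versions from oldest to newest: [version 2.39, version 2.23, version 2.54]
[version 2.23, version 2.39, version 2.54]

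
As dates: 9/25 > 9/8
True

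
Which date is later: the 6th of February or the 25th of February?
the 25th of February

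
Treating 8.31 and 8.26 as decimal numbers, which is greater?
8.31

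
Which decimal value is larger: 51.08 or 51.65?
51.65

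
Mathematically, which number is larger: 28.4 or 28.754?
28.754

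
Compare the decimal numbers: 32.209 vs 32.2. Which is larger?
32.209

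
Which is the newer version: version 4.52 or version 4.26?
version 4.52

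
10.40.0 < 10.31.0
False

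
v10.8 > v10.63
False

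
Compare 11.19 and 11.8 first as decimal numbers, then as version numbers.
As decimals: 11.19 < 11.8. As versions: v11.19 > v11.8 (minor version 19 > 8).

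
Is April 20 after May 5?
No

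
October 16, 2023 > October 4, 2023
True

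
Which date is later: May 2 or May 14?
May 14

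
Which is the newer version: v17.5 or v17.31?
v17.31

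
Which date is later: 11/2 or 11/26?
11/26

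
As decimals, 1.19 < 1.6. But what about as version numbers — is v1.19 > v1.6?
True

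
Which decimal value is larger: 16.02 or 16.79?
16.79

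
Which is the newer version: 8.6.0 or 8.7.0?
8.7.0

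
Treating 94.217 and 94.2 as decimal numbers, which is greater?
94.217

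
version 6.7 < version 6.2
False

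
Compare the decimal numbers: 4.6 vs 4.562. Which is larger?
4.6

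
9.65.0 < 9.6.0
False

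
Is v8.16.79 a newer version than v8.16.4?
Yes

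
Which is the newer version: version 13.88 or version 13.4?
version 13.88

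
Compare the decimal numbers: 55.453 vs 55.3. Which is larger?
55.453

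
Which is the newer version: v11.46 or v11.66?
v11.66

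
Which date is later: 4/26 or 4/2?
4/26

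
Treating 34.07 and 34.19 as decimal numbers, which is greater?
34.19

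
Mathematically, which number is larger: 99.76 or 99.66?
99.76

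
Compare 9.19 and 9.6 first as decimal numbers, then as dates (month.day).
As decimals: 9.19 < 9.6. As dates: 9/19 is later than 9/6 (day 19 > day 6).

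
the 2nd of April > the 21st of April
False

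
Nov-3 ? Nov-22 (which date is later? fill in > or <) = <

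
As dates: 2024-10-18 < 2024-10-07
False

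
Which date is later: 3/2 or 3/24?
3/24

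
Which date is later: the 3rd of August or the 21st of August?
the 21st of August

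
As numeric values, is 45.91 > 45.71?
True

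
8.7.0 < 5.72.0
False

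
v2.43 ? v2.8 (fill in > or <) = >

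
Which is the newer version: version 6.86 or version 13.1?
version 13.1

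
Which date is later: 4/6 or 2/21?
4/6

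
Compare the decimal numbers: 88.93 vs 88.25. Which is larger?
88.93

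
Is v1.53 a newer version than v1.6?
Yes. Version numbers are compared segment by segment as integers, not as decimals: minor version 53 > 6, so v1.53 > v1.6 (even though the decimal 1.53 < 1.6).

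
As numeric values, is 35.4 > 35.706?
False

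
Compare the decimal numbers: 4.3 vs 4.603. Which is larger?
4.603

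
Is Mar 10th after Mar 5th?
Yes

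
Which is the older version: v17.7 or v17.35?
v17.7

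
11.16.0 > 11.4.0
True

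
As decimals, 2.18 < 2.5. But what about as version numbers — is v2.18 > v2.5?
True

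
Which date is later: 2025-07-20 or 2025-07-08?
2025-07-20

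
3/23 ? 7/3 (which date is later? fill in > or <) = <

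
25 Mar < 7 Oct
True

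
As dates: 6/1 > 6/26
False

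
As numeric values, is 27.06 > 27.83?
False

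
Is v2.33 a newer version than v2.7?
Yes. Version numbers are compared segment by segment as integers, not as decimals: minor version 33 > 7, so v2.33 > v2.7 (even though the decimal 2.33 < 2.7).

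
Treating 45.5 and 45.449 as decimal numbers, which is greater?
45.5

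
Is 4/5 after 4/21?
No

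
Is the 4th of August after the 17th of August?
No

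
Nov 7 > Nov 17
False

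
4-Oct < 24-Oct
True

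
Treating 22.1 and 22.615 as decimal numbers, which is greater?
22.615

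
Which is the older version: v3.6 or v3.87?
v3.6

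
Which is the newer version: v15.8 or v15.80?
v15.80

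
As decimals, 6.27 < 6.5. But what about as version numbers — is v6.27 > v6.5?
True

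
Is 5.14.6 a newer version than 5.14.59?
No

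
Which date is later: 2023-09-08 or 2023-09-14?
2023-09-14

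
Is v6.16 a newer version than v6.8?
Yes. Version numbers are compared segment by segment as integers, not as decimals: minor version 16 > 8, so v6.16 > v6.8 (even though the decimal 6.16 < 6.8).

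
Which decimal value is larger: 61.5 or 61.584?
61.584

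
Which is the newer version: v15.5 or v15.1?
v15.5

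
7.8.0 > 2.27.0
True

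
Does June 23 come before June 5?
No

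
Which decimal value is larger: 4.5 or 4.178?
4.5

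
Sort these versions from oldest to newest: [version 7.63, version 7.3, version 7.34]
[version 7.3, version 7.34, version 7.63]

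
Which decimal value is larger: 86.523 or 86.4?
86.523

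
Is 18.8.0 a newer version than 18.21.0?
No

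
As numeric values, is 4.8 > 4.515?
True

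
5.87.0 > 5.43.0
True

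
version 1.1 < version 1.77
True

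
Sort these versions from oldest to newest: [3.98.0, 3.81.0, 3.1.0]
[3.1.0, 3.81.0, 3.98.0]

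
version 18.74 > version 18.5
True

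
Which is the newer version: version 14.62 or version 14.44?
version 14.62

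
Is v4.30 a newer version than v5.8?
No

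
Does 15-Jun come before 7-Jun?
No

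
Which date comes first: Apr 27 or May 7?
Apr 27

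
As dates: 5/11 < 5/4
False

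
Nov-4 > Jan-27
True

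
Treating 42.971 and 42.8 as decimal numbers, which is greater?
42.971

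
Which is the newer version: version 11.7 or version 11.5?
version 11.7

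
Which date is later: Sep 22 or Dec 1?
Dec 1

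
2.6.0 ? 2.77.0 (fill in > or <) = <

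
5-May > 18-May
False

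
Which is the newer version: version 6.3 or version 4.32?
version 6.3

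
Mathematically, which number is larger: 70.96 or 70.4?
70.96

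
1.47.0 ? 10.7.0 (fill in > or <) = <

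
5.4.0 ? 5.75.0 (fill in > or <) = <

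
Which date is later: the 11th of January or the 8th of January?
the 11th of January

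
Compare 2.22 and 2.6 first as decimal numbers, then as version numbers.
As decimals: 2.22 < 2.6. As versions: v2.22 > v2.6 (minor version 22 > 6).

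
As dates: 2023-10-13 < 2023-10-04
False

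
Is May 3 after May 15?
No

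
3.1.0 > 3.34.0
False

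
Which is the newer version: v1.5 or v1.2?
v1.5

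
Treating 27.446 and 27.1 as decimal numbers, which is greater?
27.446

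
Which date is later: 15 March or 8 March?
15 March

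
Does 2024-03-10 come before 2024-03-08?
No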